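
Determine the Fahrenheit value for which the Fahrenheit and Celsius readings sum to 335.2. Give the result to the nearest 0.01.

226.91°F

Let F be the Fahrenheit reading. The Celsius reading is C = 5/9·F - 17.7778.
Require F + C = 335.2: (14/9)·F - 17.7778 = 335.2.
F = (335.2 + 17.7778) / (14/9) = 226.91.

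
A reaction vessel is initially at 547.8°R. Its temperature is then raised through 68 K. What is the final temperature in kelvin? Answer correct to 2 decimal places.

Initial temperature in Celsius: (547.8 - 491.67) × 5/9 = 31.1833°C.
The 68 K change is an interval; Kelvin and Celsius degrees are the same size, so ΔC = +68°C.
Final Celsius temperature: 31.1833 + 68.0000 = 99.1833°C.
In kelvin: 99.1833 + 273.15 = 372.33 K.

372.33 K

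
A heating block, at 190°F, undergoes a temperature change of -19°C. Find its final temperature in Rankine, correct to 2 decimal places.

Initial temperature in Celsius: (190 - 32) × 5/9 = 87.7778°C.
Final Celsius temperature: 87.7778 - 19.0000 = 68.7778°C.
In Rankine: 68.7778 × 1.8 + 491.67 = 615.47°R.

615.47°R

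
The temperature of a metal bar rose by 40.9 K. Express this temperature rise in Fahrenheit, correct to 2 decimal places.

For a temperature interval the offset drops out; only the factor 1.8 applies.
40.9 × 1.8 = 73.62.

73.62°F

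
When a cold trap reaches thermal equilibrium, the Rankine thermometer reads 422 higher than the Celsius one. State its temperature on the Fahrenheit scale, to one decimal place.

-124.8°F

Let x be the Celsius reading; then the Rankine reading is 1.8·x + 491.67.
(1.8·x + 491.67) - x = 422  ⇒  (0.8)·x = -69.67  ⇒  x = -87.0875°C.
In Fahrenheit: -87.0875 × 1.8 + 32 = -124.8°F.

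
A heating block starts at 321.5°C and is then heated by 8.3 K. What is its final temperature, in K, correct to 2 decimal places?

The 8.3 K change is an interval; Kelvin and Celsius degrees are the same size, so ΔC = +8.3°C.
Final Celsius temperature: 321.5000 + 8.3000 = 329.8000°C.
In kelvin: 329.8000 + 273.15 = 602.95 K.

602.95 K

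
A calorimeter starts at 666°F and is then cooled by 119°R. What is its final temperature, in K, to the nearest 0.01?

559.26 K

Initial temperature in Celsius: (666 - 32) × 5/9 = 352.2222°C.
The 119°R change is an interval, so only the factor 5/9 applies: -119 × 5/9 = -66.1111°C.
Final Celsius temperature: 352.2222 - 66.1111 = 286.1111°C.
In kelvin: 286.1111 + 273.15 = 559.26 K.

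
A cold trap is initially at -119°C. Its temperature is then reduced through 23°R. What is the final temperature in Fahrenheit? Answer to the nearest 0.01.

The 23°R change is an interval, so only the factor 5/9 applies: -23 × 5/9 = -12.7778°C.
Final Celsius temperature: -119.0000 - 12.7778 = -131.7778°C.
In Fahrenheit: -131.7778 × 1.8 + 32 = -205.20°F.

-205.20°F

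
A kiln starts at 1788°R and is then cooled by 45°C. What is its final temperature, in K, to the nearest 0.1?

Initial temperature in Celsius: (1788 - 491.67) × 5/9 = 720.1833°C.
Final Celsius temperature: 720.1833 - 45.0000 = 675.1833°C.
In kelvin: 675.1833 + 273.15 = 948.3 K.

948.3 K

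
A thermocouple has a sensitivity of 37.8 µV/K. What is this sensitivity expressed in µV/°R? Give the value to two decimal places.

21.00 µV/°R

Since only a temperature interval is involved, the additive offset between the scales drops out.
A change of 1°R is a change of 5/9 K, so per °R the value is 37.8 × 5/9 = 21.00.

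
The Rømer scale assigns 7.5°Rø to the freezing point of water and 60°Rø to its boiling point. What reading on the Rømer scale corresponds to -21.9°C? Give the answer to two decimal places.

-4.00°Rø

Linearly onto the Rømer scale: 7.5 + (-21.9000 / 100) × (60 - 7.5) = -4.00°Rø.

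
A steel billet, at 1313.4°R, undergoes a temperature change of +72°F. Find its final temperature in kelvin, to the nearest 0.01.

Initial temperature in Celsius: (1313.4 - 491.67) × 5/9 = 456.5167°C.
The 72°F change is an interval, so only the factor 5/9 applies: +72 × 5/9 = +40.0000°C.
Final Celsius temperature: 456.5167 + 40.0000 = 496.5167°C.
In kelvin: 496.5167 + 273.15 = 769.67 K.

769.67 K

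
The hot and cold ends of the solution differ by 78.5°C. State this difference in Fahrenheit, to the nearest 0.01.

An interval of 1°C corresponds to 1.8°F.
78.5 × 1.8 = 141.30.

141.30°F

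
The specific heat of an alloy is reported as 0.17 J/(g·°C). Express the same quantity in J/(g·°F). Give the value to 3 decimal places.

0.094 J/(g·°F)

Since only a temperature interval is involved, the additive offset between the scales drops out.
A change of 1°F is a change of 5/9°C, so per °F the value is 0.17 × 5/9 = 0.094.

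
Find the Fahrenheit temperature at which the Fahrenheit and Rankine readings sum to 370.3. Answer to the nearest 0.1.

Let F be the Fahrenheit reading. The Rankine reading is R = 1·F + 459.67.
Require F + R = 370.3: (2)·F + 459.67 = 370.3.
F = (370.3 - 459.67) / (2) = -44.7.

-44.7°F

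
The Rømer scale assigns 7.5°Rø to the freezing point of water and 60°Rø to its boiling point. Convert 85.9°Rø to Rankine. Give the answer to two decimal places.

760.47°R

Linear interpolation between the fixed points: C = (85.9 - 7.5) × 100 / (60 - 7.5) = 149.3333°C.
Then 149.3333 × 1.8 + 491.67 = 760.47°R.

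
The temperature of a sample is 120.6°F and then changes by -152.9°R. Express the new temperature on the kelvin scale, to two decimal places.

237.43 K

Initial temperature in Celsius: (120.6 - 32) × 5/9 = 49.2222°C.
The 152.9°R change is an interval, so only the factor 5/9 applies: -152.9 × 5/9 = -84.9444°C.
Final Celsius temperature: 49.2222 - 84.9444 = -35.7222°C.
In kelvin: -35.7222 + 273.15 = 237.43 K.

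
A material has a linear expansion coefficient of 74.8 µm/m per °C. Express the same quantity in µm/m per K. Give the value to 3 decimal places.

74.800 µm/m per K

The quantity depends on a temperature interval, so only the ratio of degree sizes applies; the offset between the scales is irrelevant.
A change of 1 K is a change of 1°C, so per K the value is 74.8 × 1 = 74.800.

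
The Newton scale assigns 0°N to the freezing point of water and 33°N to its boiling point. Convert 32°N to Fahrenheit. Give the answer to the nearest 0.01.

Linear interpolation between the fixed points: C = (32 - 0) × 100 / (33 - 0) = 96.9697°C.
Then 96.9697 × 1.8 + 32 = 206.55°F.

206.55°F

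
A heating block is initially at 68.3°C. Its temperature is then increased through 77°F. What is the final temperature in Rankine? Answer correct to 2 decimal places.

The 77°F change is an interval, so only the factor 5/9 applies: +77 × 5/9 = +42.7778°C.
Final Celsius temperature: 68.3000 + 42.7778 = 111.0778°C.
In Rankine: 111.0778 × 1.8 + 491.67 = 691.61°R.

691.61°R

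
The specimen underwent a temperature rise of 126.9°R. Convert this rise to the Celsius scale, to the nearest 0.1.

Only the scale ratio 5/9 matters for a change in temperature.
126.9 × 5/9 = 70.5.

70.5°C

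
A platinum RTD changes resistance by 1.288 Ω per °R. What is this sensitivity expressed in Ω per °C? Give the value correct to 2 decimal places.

Since only a temperature interval is involved, the additive offset between the scales drops out.
A change of 1°C is a change of 1.8°R, so per °C the value is 1.288 × 1.8 = 2.32.

2.32 Ω per °C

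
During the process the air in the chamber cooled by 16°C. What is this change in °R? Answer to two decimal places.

Only the scale ratio 1.8 matters for a change in temperature.
16 × 1.8 = 28.80.

28.80°R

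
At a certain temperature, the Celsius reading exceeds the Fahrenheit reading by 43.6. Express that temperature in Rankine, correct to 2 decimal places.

321.57°R

Let x be the Fahrenheit reading; then the Celsius reading is 5/9·x - 17.7778.
(5/9·x - 17.7778) - x = 43.6  ⇒  (-4/9)·x = 61.3778  ⇒  x = -138.1000°F.
In Celsius: (-138.1 - 32) × 5/9 = -94.5000°C.
In Rankine: -94.5000 × 1.8 + 491.67 = 321.57°R.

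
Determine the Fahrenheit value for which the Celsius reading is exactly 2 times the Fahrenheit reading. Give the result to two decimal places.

Let F be the Fahrenheit reading. The Celsius reading is C = 5/9·F - 17.7778.
Require C = 2·F: 5/9·F - 17.7778 = 2·F.
(-13/9)·F = 17.7778  ⇒  F = -12.31.

-12.31°F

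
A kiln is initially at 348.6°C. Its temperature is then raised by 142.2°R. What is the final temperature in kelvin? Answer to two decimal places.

The 142.2°R change is an interval, so only the factor 5/9 applies: +142.2 × 5/9 = +79.0000°C.
Final Celsius temperature: 348.6000 + 79.0000 = 427.6000°C.
In kelvin: 427.6000 + 273.15 = 700.75 K.

700.75 K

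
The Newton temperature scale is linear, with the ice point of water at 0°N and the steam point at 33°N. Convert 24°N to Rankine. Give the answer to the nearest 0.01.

Linear interpolation between the fixed points: C = (24 - 0) × 100 / (33 - 0) = 72.7273°C.
Then 72.7273 × 1.8 + 491.67 = 622.58°R.

622.58°R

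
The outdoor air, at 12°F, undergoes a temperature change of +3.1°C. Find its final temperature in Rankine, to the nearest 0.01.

477.25°R

Initial temperature in Celsius: (12 - 32) × 5/9 = -11.1111°C.
Final Celsius temperature: -11.1111 + 3.1000 = -8.0111°C.
In Rankine: -8.0111 × 1.8 + 491.67 = 477.25°R.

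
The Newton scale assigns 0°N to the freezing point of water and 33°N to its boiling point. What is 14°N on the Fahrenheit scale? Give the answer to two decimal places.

Linear interpolation between the fixed points: C = (14 - 0) × 100 / (33 - 0) = 42.4242°C.
Then 42.4242 × 1.8 + 32 = 108.36°F.

108.36°F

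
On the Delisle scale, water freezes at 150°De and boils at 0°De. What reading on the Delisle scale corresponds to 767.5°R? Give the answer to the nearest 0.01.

-79.86°De

First in Celsius: (767.5 - 491.67) × 5/9 = 153.2389°C.
Linearly onto the Delisle scale: 150 + (153.2389 / 100) × (0 - 150) = -79.86°De.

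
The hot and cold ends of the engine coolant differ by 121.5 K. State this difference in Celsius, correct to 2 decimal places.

121.50°C

Kelvin and Celsius degrees are the same size, so the interval is unchanged: 121.50.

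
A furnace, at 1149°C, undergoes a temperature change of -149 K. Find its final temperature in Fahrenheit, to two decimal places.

1832.00°F

The 149 K change is an interval; Kelvin and Celsius degrees are the same size, so ΔC = -149°C.
Final Celsius temperature: 1149.0000 - 149.0000 = 1000.0000°C.
In Fahrenheit: 1000.0000 × 1.8 + 32 = 1832.00°F.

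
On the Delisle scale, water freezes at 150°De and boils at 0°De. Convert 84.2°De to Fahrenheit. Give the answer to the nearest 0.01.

Linear interpolation between the fixed points: C = (84.2 - 150) × 100 / (0 - 150) = 43.8667°C.
Then 43.8667 × 1.8 + 32 = 110.96°F.

110.96°F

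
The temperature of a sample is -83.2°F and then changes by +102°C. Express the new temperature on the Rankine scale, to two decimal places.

Initial temperature in Celsius: (-83.2 - 32) × 5/9 = -64.0000°C.
Final Celsius temperature: -64.0000 + 102.0000 = 38.0000°C.
In Rankine: 38.0000 × 1.8 + 491.67 = 560.07°R.

560.07°R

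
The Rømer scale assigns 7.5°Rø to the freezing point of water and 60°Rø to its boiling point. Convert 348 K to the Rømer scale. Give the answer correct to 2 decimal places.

First in Celsius: 348 - 273.15 = 74.8500°C.
Linearly onto the Rømer scale: 7.5 + (74.8500 / 100) × (60 - 7.5) = 46.80°Rø.

46.80°Rø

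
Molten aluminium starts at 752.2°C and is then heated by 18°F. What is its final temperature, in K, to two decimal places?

1035.35 K

The 18°F change is an interval, so only the factor 5/9 applies: +18 × 5/9 = +10.0000°C.
Final Celsius temperature: 752.2000 + 10.0000 = 762.2000°C.
In kelvin: 762.2000 + 273.15 = 1035.35 K.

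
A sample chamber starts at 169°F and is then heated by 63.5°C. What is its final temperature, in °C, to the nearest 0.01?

139.61°C

Initial temperature in Celsius: (169 - 32) × 5/9 = 76.1111°C.
Final Celsius temperature: 76.1111 + 63.5000 = 139.6111°C.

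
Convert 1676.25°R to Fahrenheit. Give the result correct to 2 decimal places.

1216.58°F

In Celsius: (1676.25 - 491.67) × 5/9 = 658.1000°C.
In Fahrenheit: 658.1000 × 1.8 + 32 = 1216.58°F.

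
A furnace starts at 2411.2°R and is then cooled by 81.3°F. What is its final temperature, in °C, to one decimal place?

1021.2°C

Initial temperature in Celsius: (2411.2 - 491.67) × 5/9 = 1066.4056°C.
The 81.3°F change is an interval, so only the factor 5/9 applies: -81.3 × 5/9 = -45.1667°C.
Final Celsius temperature: 1066.4056 - 45.1667 = 1021.2389°C.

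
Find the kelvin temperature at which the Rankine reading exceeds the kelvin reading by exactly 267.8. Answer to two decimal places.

Let K be the kelvin reading. The Rankine reading is R = 1.8·K.
Require R - K = 267.8: (0.8)·K = 267.8.
K = (267.8) / (0.8) = 334.75.

334.75 K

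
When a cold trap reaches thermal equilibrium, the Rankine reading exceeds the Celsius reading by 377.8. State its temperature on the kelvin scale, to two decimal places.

Let x be the Rankine reading; then the Celsius reading is 5/9·x - 273.15.
(5/9·x - 273.15) - x = -377.8  ⇒  (-4/9)·x = -104.65  ⇒  x = 235.4625°R.
In Celsius: (235.4625 - 491.67) × 5/9 = -142.3375°C.
In kelvin: -142.3375 + 273.15 = 130.81 K.

130.81 K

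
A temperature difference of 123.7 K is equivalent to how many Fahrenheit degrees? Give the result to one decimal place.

222.7°F

An interval of 1 K corresponds to 1.8°F.
123.7 × 1.8 = 222.7.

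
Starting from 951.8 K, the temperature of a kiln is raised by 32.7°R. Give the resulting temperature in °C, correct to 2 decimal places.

696.82°C

Initial temperature in Celsius: 951.8 - 273.15 = 678.6500°C.
The 32.7°R change is an interval, so only the factor 5/9 applies: +32.7 × 5/9 = +18.1667°C.
Final Celsius temperature: 678.6500 + 18.1667 = 696.8167°C.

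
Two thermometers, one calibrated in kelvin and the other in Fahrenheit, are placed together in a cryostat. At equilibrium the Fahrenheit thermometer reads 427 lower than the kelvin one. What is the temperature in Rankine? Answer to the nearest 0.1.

73.5°R

Let x be the kelvin reading; then the Fahrenheit reading is 1.8·x - 459.67.
(1.8·x - 459.67) - x = -427  ⇒  (0.8)·x = 32.67  ⇒  x = 40.8375 K.
In Celsius: 40.8375 - 273.15 = -232.3125°C.
In Rankine: -232.3125 × 1.8 + 491.67 = 73.5°R.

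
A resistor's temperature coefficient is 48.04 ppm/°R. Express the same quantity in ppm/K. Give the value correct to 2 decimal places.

86.47 ppm/K

The quantity depends on a temperature interval, so only the ratio of degree sizes applies; the offset between the scales is irrelevant.
A change of 1 K is a change of 1.8°R, so per K the value is 48.04 × 1.8 = 86.47.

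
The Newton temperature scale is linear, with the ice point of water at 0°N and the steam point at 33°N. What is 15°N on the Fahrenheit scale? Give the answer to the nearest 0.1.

113.8°F

Linear interpolation between the fixed points: C = (15 - 0) × 100 / (33 - 0) = 45.4545°C.
Then 45.4545 × 1.8 + 32 = 113.8°F.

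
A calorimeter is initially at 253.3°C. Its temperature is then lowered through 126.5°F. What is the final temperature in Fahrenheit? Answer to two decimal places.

361.44°F

The 126.5°F change is an interval, so only the factor 5/9 applies: -126.5 × 5/9 = -70.2778°C.
Final Celsius temperature: 253.3000 - 70.2778 = 183.0222°C.
In Fahrenheit: 183.0222 × 1.8 + 32 = 361.44°F.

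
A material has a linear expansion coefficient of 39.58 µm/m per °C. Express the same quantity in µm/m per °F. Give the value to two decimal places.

21.99 µm/m per °F

The quantity depends on a temperature interval, so only the ratio of degree sizes applies; the offset between the scales is irrelevant.
A change of 1°F is a change of 5/9°C, so per °F the value is 39.58 × 5/9 = 21.99.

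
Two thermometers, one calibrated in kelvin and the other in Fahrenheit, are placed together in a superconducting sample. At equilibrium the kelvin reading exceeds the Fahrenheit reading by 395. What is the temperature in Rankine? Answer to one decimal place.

Let x be the kelvin reading; then the Fahrenheit reading is 1.8·x - 459.67.
(1.8·x - 459.67) - x = -395  ⇒  (0.8)·x = 64.67  ⇒  x = 80.8375 K.
In Celsius: 80.8375 - 273.15 = -192.3125°C.
In Rankine: -192.3125 × 1.8 + 491.67 = 145.5°R.

145.5°R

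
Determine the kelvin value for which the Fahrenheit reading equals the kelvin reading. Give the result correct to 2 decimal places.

574.59 K

Let K be the kelvin reading. The Fahrenheit reading is F = 1.8·K - 459.67.
Set F = K: 1.8·K - 459.67 = K.
(0.8)·K = 459.67  ⇒  K = 574.59.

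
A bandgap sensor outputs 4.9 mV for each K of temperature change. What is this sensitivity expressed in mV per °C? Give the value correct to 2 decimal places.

4.90 mV per °C

Since only a temperature interval is involved, the additive offset between the scales drops out.
A change of 1°C is a change of 1 K, so per °C the value is 4.9 × 1 = 4.90.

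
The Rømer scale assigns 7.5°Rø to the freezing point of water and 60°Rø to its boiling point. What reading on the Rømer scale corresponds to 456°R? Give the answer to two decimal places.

First in Celsius: (456 - 491.67) × 5/9 = -19.8167°C.
Linearly onto the Rømer scale: 7.5 + (-19.8167 / 100) × (60 - 7.5) = -2.90°Rø.

-2.90°Rø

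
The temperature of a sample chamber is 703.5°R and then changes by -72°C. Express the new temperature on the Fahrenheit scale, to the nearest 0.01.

Initial temperature in Celsius: (703.5 - 491.67) × 5/9 = 117.6833°C.
Final Celsius temperature: 117.6833 - 72.0000 = 45.6833°C.
In Fahrenheit: 45.6833 × 1.8 + 32 = 114.23°F.

114.23°F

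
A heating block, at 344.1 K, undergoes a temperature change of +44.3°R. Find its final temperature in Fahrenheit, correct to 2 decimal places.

Initial temperature in Celsius: 344.1 - 273.15 = 70.9500°C.
The 44.3°R change is an interval, so only the factor 5/9 applies: +44.3 × 5/9 = +24.6111°C.
Final Celsius temperature: 70.9500 + 24.6111 = 95.5611°C.
In Fahrenheit: 95.5611 × 1.8 + 32 = 204.01°F.

204.01°F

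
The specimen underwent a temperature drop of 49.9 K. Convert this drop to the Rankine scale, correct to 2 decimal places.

Only the scale ratio 1.8 matters for a change in temperature.
49.9 × 1.8 = 89.82.

89.82°R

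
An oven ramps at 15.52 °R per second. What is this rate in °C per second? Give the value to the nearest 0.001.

The quantity depends on a temperature interval, so only the ratio of degree sizes applies; the offset between the scales is irrelevant.
A change of 1°R is a change of 5/9°C, so 15.52 × 5/9 = 8.622.

8.622 °C/second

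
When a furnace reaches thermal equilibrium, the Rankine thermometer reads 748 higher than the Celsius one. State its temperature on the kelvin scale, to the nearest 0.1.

593.6 K

Let x be the Celsius reading; then the Rankine reading is 1.8·x + 491.67.
(1.8·x + 491.67) - x = 748  ⇒  (0.8)·x = 256.33  ⇒  x = 320.4125°C.
In kelvin: 320.4125 + 273.15 = 593.6 K.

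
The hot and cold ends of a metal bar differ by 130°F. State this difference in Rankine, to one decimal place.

130.0°R

Fahrenheit and Rankine degrees are the same size, so the interval is unchanged: 130.0.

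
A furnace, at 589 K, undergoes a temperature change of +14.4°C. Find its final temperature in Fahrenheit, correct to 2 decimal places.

Initial temperature in Celsius: 589 - 273.15 = 315.8500°C.
Final Celsius temperature: 315.8500 + 14.4000 = 330.2500°C.
In Fahrenheit: 330.2500 × 1.8 + 32 = 626.45°F.

626.45°F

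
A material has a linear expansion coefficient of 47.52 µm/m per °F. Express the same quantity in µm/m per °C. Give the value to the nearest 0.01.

85.54 µm/m per °C

The quantity depends on a temperature interval, so only the ratio of degree sizes applies; the offset between the scales is irrelevant.
A change of 1°C is a change of 1.8°F, so per °C the value is 47.52 × 1.8 = 85.54.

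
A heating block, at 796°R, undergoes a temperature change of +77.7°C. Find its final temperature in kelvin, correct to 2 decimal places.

519.92 K

Initial temperature in Celsius: (796 - 491.67) × 5/9 = 169.0722°C.
Final Celsius temperature: 169.0722 + 77.7000 = 246.7722°C.
In kelvin: 246.7722 + 273.15 = 519.92 K.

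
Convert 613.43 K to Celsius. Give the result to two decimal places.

In Celsius: 613.43 - 273.15 = 340.2800°C.

340.28°C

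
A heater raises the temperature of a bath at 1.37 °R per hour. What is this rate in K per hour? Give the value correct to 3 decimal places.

The quantity depends on a temperature interval, so only the ratio of degree sizes applies; the offset between the scales is irrelevant.
A change of 1°R is a change of 5/9 K, so 1.37 × 5/9 = 0.761.

0.761 K/hour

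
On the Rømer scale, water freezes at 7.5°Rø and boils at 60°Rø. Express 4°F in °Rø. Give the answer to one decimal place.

First in Celsius: (4 - 32) × 5/9 = -15.5556°C.
Linearly onto the Rømer scale: 7.5 + (-15.5556 / 100) × (60 - 7.5) = -0.7°Rø.

-0.7°Rø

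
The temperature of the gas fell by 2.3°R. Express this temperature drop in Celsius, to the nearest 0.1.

1.3°C

An interval of 1°R corresponds to 5/9°C.
2.3 × 5/9 = 1.3.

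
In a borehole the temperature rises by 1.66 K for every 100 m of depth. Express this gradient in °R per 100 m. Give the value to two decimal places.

The quantity depends on a temperature interval, so only the ratio of degree sizes applies; the offset between the scales is irrelevant.
A change of 1 K is a change of 1.8°R, so 1.66 × 1.8 = 2.99.

2.99 °R/100 m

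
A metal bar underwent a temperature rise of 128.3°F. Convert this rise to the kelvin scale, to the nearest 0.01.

An interval of 1°F corresponds to 5/9 K.
128.3 × 5/9 = 71.28.

71.28 K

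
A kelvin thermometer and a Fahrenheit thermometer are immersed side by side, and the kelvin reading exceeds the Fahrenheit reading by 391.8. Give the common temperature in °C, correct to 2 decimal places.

-188.31°C

Let x be the kelvin reading; then the Fahrenheit reading is 1.8·x - 459.67.
(1.8·x - 459.67) - x = -391.8  ⇒  (0.8)·x = 67.87  ⇒  x = 84.8375 K.
In Celsius: 84.8375 - 273.15 = -188.31°C.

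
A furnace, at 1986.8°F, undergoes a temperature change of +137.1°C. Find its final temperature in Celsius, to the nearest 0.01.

1223.10°C

Initial temperature in Celsius: (1986.8 - 32) × 5/9 = 1086.0000°C.
Final Celsius temperature: 1086.0000 + 137.1000 = 1223.1000°C.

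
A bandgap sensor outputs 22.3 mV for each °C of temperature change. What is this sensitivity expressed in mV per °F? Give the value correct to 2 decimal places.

12.39 mV per °F

Since only a temperature interval is involved, the additive offset between the scales drops out.
A change of 1°F is a change of 5/9°C, so per °F the value is 22.3 × 5/9 = 12.39.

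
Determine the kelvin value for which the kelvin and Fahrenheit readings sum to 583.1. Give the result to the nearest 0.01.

372.42 K

Let K be the kelvin reading. The Fahrenheit reading is F = 1.8·K - 459.67.
Require K + F = 583.1: (2.8)·K - 459.67 = 583.1.
K = (583.1 + 459.67) / (2.8) = 372.42.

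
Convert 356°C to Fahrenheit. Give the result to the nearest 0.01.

In Fahrenheit: 356.0000 × 1.8 + 32 = 672.80°F.

672.80°F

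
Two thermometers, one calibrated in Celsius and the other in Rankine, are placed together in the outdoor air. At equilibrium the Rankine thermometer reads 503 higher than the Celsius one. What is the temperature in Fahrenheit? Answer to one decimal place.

57.5°F

Let x be the Celsius reading; then the Rankine reading is 1.8·x + 491.67.
(1.8·x + 491.67) - x = 503  ⇒  (0.8)·x = 11.33  ⇒  x = 14.1625°C.
In Fahrenheit: 14.1625 × 1.8 + 32 = 57.5°F.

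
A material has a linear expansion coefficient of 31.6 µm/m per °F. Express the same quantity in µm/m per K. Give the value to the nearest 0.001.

56.880 µm/m per K

Since only a temperature interval is involved, the additive offset between the scales drops out.
A change of 1 K is a change of 1.8°F, so per K the value is 31.6 × 1.8 = 56.880.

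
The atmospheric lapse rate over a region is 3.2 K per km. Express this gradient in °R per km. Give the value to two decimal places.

5.76 °R/km

Since only a temperature interval is involved, the additive offset between the scales drops out.
A change of 1 K is a change of 1.8°R, so 3.2 × 1.8 = 5.76.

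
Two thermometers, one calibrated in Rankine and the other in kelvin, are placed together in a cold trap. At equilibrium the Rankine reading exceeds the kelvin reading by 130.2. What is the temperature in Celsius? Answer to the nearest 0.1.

Let x be the Rankine reading; then the kelvin reading is 5/9·x.
(5/9·x) - x = -130.2  ⇒  (-4/9)·x = -130.2  ⇒  x = 292.9500°R.
In Celsius: (292.95 - 491.67) × 5/9 = -110.4°C.

-110.4°C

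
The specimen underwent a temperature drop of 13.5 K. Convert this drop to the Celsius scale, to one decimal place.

13.5°C

Kelvin and Celsius degrees are the same size, so the interval is unchanged: 13.5.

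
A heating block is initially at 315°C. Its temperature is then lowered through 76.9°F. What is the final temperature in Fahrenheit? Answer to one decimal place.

The 76.9°F change is an interval, so only the factor 5/9 applies: -76.9 × 5/9 = -42.7222°C.
Final Celsius temperature: 315.0000 - 42.7222 = 272.2778°C.
In Fahrenheit: 272.2778 × 1.8 + 32 = 522.1°F.

522.1°F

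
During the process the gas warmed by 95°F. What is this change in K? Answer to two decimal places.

52.78 K

Only the scale ratio 5/9 matters for a change in temperature.
95 × 5/9 = 52.78.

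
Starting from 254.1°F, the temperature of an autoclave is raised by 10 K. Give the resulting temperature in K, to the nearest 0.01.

Initial temperature in Celsius: (254.1 - 32) × 5/9 = 123.3889°C.
The 10 K change is an interval; Kelvin and Celsius degrees are the same size, so ΔC = +10°C.
Final Celsius temperature: 123.3889 + 10.0000 = 133.3889°C.
In kelvin: 133.3889 + 273.15 = 406.54 K.

406.54 K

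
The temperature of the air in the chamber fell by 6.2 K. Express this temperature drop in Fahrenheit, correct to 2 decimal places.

11.16°F

An interval of 1 K corresponds to 1.8°F.
6.2 × 1.8 = 11.16.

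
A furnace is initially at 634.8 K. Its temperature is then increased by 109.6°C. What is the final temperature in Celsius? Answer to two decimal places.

Initial temperature in Celsius: 634.8 - 273.15 = 361.6500°C.
Final Celsius temperature: 361.6500 + 109.6000 = 471.2500°C.

471.25°C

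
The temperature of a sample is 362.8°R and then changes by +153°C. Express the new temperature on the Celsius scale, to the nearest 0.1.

Initial temperature in Celsius: (362.8 - 491.67) × 5/9 = -71.5944°C.
Final Celsius temperature: -71.5944 + 153.0000 = 81.4056°C.

81.4°C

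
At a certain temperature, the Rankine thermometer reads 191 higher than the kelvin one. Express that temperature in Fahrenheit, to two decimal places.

-29.92°F

Let x be the kelvin reading; then the Rankine reading is 1.8·x.
(1.8·x) - x = 191  ⇒  (0.8)·x = 191  ⇒  x = 238.7500 K.
In Celsius: 238.75 - 273.15 = -34.4000°C.
In Fahrenheit: -34.4000 × 1.8 + 32 = -29.92°F.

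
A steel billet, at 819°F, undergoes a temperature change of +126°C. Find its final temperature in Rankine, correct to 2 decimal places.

Initial temperature in Celsius: (819 - 32) × 5/9 = 437.2222°C.
Final Celsius temperature: 437.2222 + 126.0000 = 563.2222°C.
In Rankine: 563.2222 × 1.8 + 491.67 = 1505.47°R.

1505.47°R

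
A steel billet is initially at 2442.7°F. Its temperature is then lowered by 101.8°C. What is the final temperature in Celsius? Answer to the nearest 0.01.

1237.48°C

Initial temperature in Celsius: (2442.7 - 32) × 5/9 = 1339.2778°C.
Final Celsius temperature: 1339.2778 - 101.8000 = 1237.4778°C.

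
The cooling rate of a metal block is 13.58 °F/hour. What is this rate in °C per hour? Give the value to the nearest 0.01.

7.54 °C/hour

The quantity depends on a temperature interval, so only the ratio of degree sizes applies; the offset between the scales is irrelevant.
A change of 1°F is a change of 5/9°C, so 13.58 × 5/9 = 7.54.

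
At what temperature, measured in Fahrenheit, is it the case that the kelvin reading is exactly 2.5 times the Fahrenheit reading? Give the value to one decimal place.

131.3°F

Let F be the Fahrenheit reading. The kelvin reading is K = 5/9·F + 255.372.
Require K = 2.5·F: 5/9·F + 255.372 = 2.5·F.
(-35/18)·F = -255.372  ⇒  F = 131.3.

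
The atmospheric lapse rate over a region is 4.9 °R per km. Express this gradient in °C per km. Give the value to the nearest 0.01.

Since only a temperature interval is involved, the additive offset between the scales drops out.
A change of 1°R is a change of 5/9°C, so 4.9 × 5/9 = 2.72.

2.72 °C/km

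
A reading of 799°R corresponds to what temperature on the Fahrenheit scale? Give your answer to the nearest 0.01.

339.33°F

In Celsius: (799 - 491.67) × 5/9 = 170.7389°C.
In Fahrenheit: 170.7389 × 1.8 + 32 = 339.33°F.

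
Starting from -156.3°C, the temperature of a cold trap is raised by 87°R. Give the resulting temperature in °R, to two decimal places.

297.33°R

The 87°R change is an interval, so only the factor 5/9 applies: +87 × 5/9 = +48.3333°C.
Final Celsius temperature: -156.3000 + 48.3333 = -107.9667°C.
In Rankine: -107.9667 × 1.8 + 491.67 = 297.33°R.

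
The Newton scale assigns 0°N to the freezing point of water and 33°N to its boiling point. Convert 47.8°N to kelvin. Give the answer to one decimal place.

418.0 K

Linear interpolation between the fixed points: C = (47.8 - 0) × 100 / (33 - 0) = 144.8485°C.
Then 144.8485 + 273.15 = 418.0 K.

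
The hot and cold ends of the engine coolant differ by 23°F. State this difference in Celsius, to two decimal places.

An interval of 1°F corresponds to 5/9°C.
23 × 5/9 = 12.78.

12.78°C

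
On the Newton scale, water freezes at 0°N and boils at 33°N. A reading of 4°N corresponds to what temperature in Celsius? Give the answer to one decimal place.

12.1°C

Linear interpolation between the fixed points: C = (4 - 0) × 100 / (33 - 0) = 12.1212°C.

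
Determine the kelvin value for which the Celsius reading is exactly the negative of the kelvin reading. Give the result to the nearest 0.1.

136.6 K

Let K be the kelvin reading. The Celsius reading is C = 1·K - 273.15.
Require C = -1·K: 1·K - 273.15 = -1·K.
(2)·K = 273.15  ⇒  K = 136.6.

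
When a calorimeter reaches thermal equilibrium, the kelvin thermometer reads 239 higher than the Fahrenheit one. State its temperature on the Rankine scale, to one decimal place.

Let x be the Fahrenheit reading; then the kelvin reading is 5/9·x + 255.372.
(5/9·x + 255.372) - x = 239  ⇒  (-4/9)·x = -16.3722  ⇒  x = 36.8375°F.
In Celsius: (36.8375 - 32) × 5/9 = 2.6875°C.
In Rankine: 2.6875 × 1.8 + 491.67 = 496.5°R.

496.5°R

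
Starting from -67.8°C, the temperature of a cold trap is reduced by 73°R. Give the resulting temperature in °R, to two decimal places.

The 73°R change is an interval, so only the factor 5/9 applies: -73 × 5/9 = -40.5556°C.
Final Celsius temperature: -67.8000 - 40.5556 = -108.3556°C.
In Rankine: -108.3556 × 1.8 + 491.67 = 296.63°R.

296.63°R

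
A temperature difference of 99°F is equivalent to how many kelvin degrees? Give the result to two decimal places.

55.00 K

Only the scale ratio 5/9 matters for a change in temperature.
99 × 5/9 = 55.00.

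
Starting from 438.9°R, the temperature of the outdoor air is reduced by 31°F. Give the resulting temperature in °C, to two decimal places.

-46.54°C

Initial temperature in Celsius: (438.9 - 491.67) × 5/9 = -29.3167°C.
The 31°F change is an interval, so only the factor 5/9 applies: -31 × 5/9 = -17.2222°C.
Final Celsius temperature: -29.3167 - 17.2222 = -46.5389°C.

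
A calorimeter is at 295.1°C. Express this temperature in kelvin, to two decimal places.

In kelvin: 295.1000 + 273.15 = 568.25 K.

568.25 K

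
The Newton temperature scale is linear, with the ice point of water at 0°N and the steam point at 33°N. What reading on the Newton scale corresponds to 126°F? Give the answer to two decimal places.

First in Celsius: (126 - 32) × 5/9 = 52.2222°C.
Linearly onto the Newton scale: 0 + (52.2222 / 100) × (33 - 0) = 17.23°N.

17.23°N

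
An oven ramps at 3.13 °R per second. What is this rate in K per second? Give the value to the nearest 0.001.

The quantity depends on a temperature interval, so only the ratio of degree sizes applies; the offset between the scales is irrelevant.
A change of 1°R is a change of 5/9 K, so 3.13 × 5/9 = 1.739.

1.739 K/second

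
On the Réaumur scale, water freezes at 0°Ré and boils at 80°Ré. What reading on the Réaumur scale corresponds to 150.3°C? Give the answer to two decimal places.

120.24°Ré

Linearly onto the Réaumur scale: 0 + (150.3000 / 100) × (80 - 0) = 120.24°Ré.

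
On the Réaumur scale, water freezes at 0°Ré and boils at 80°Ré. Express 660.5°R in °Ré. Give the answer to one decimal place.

75.0°Ré

First in Celsius: (660.5 - 491.67) × 5/9 = 93.7944°C.
Linearly onto the Réaumur scale: 0 + (93.7944 / 100) × (80 - 0) = 75.0°Ré.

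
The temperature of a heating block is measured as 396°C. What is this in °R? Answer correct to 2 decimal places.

In Rankine: 396.0000 × 1.8 + 491.67 = 1204.47°R.

1204.47°R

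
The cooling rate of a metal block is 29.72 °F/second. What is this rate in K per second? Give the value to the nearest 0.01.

The quantity depends on a temperature interval, so only the ratio of degree sizes applies; the offset between the scales is irrelevant.
A change of 1°F is a change of 5/9 K, so 29.72 × 5/9 = 16.51.

16.51 K/second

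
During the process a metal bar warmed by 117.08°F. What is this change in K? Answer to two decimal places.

65.04 K

Only the scale ratio 5/9 matters for a change in temperature.
117.08 × 5/9 = 65.04.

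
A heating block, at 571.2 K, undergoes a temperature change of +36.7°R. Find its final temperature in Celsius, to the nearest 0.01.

318.44°C

Initial temperature in Celsius: 571.2 - 273.15 = 298.0500°C.
The 36.7°R change is an interval, so only the factor 5/9 applies: +36.7 × 5/9 = +20.3889°C.
Final Celsius temperature: 298.0500 + 20.3889 = 318.4389°C.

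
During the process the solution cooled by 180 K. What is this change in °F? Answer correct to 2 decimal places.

324.00°F

Only the scale ratio 1.8 matters for a change in temperature.
180 × 1.8 = 324.00.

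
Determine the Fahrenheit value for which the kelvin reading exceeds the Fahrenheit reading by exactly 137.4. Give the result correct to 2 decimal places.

Let F be the Fahrenheit reading. The kelvin reading is K = 5/9·F + 255.372.
Require K - F = 137.4: (-4/9)·F + 255.372 = 137.4.
F = (137.4 - 255.372) / (-4/9) = 265.44.

265.44°F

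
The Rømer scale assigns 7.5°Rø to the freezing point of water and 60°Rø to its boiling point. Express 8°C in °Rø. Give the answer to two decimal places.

Linearly onto the Rømer scale: 7.5 + (8.0000 / 100) × (60 - 7.5) = 11.70°Rø.

11.70°Rø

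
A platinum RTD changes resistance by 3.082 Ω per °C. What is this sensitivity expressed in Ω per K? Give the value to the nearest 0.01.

3.08 Ω per K

Since only a temperature interval is involved, the additive offset between the scales drops out.
A change of 1 K is a change of 1°C, so per K the value is 3.082 × 1 = 3.08.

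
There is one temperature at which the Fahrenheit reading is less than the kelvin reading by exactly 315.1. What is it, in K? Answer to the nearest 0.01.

Let K be the kelvin reading. The Fahrenheit reading is F = 1.8·K - 459.67.
Require F - K = -315.1: (0.8)·K - 459.67 = -315.1.
K = (-315.1 + 459.67) / (0.8) = 180.71.

180.71 K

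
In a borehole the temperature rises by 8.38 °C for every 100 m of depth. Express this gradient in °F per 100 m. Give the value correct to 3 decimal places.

15.084 °F/100 m

Since only a temperature interval is involved, the additive offset between the scales drops out.
A change of 1°C is a change of 1.8°F, so 8.38 × 1.8 = 15.084.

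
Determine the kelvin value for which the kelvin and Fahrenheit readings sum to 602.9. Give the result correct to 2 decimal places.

Let K be the kelvin reading. The Fahrenheit reading is F = 1.8·K - 459.67.
Require K + F = 602.9: (2.8)·K - 459.67 = 602.9.
K = (602.9 + 459.67) / (2.8) = 379.49.

379.49 K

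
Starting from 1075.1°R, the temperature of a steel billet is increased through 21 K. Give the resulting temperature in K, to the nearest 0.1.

618.3 K

Initial temperature in Celsius: (1075.1 - 491.67) × 5/9 = 324.1278°C.
The 21 K change is an interval; Kelvin and Celsius degrees are the same size, so ΔC = +21°C.
Final Celsius temperature: 324.1278 + 21.0000 = 345.1278°C.
In kelvin: 345.1278 + 273.15 = 618.3 K.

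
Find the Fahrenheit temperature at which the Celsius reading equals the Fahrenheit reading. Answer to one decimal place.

Let F be the Fahrenheit reading. The Celsius reading is C = 5/9·F - 17.7778.
Set C = F: 5/9·F - 17.7778 = F.
(-4/9)·F = 17.7778  ⇒  F = -40.0.

-40.0°F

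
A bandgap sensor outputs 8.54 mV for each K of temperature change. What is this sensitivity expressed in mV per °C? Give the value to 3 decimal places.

8.540 mV per °C

Since only a temperature interval is involved, the additive offset between the scales drops out.
A change of 1°C is a change of 1 K, so per °C the value is 8.54 × 1 = 8.540.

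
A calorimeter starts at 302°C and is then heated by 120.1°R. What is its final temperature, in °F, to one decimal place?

695.7°F

The 120.1°R change is an interval, so only the factor 5/9 applies: +120.1 × 5/9 = +66.7222°C.
Final Celsius temperature: 302.0000 + 66.7222 = 368.7222°C.
In Fahrenheit: 368.7222 × 1.8 + 32 = 695.7°F.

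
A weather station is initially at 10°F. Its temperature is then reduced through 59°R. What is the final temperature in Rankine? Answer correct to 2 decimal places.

Initial temperature in Celsius: (10 - 32) × 5/9 = -12.2222°C.
The 59°R change is an interval, so only the factor 5/9 applies: -59 × 5/9 = -32.7778°C.
Final Celsius temperature: -12.2222 - 32.7778 = -45.0000°C.
In Rankine: -45.0000 × 1.8 + 491.67 = 410.67°R.

410.67°R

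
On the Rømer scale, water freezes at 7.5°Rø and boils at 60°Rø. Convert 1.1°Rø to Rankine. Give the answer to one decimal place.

Linear interpolation between the fixed points: C = (1.1 - 7.5) × 100 / (60 - 7.5) = -12.1905°C.
Then -12.1905 × 1.8 + 491.67 = 469.7°R.

469.7°R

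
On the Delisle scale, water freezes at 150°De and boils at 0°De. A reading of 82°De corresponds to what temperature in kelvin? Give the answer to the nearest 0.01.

Linear interpolation between the fixed points: C = (82 - 150) × 100 / (0 - 150) = 45.3333°C.
Then 45.3333 + 273.15 = 318.48 K.

318.48 K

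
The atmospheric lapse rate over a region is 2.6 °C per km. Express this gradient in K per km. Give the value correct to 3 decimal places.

Since only a temperature interval is involved, the additive offset between the scales drops out.
A change of 1°C is a change of 1 K, so 2.6 × 1 = 2.600.

2.600 K/km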